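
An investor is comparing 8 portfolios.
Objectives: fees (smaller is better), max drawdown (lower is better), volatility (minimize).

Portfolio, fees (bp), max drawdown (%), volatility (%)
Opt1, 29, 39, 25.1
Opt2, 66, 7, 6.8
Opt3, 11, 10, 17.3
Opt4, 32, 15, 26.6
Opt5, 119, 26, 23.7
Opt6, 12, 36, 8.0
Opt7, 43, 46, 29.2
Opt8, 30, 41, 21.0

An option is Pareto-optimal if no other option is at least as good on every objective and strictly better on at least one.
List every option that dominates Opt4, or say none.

Opt3: fees 11≤32, max drawdown 10≤15, volatility 17.3≤26.6 — dominates Opt4.
Others (Opt1, Opt2, Opt5, Opt6, Opt7, Opt8) are each worse than Opt4 on at least one objective.

Opt3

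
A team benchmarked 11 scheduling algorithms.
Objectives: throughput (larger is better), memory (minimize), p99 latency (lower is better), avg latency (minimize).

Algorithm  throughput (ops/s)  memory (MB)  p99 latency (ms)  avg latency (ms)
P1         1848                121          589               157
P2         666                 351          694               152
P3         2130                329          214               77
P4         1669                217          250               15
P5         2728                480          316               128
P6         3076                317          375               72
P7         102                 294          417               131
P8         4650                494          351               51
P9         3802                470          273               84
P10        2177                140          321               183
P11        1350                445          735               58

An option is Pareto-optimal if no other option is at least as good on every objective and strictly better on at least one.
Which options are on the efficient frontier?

P1, P3, P4, P6, P8, P9, P10

P1: not dominated (best memory).
P2: dominated by P3 (throughput 2130≥666, memory 329≤351, p99 latency 214≤694, avg latency 77≤152).
P3: not dominated (best p99 latency).
P4: not dominated (best avg latency).
P5: dominated by P9 (throughput 3802≥2728, memory 470≤480, p99 latency 273≤316, avg latency 84≤128).
P6: not dominated.
P7: dominated by P4 (throughput 1669≥102, memory 217≤294, p99 latency 250≤417, avg latency 15≤131).
P8: not dominated (best throughput).
P9: not dominated.
P10: not dominated.
P11: dominated by P4 (throughput 1669≥1350, memory 217≤445, p99 latency 250≤735, avg latency 15≤58).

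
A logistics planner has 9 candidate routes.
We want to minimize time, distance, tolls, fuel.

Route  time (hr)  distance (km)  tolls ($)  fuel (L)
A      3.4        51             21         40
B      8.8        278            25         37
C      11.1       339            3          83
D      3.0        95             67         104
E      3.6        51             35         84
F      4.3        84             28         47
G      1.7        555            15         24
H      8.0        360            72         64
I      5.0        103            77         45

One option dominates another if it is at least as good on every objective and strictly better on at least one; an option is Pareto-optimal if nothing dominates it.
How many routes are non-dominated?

5

A: not dominated.
B: not dominated.
C: not dominated (best tolls).
D: not dominated.
E: dominated by A (time 3.4≤3.6, distance 51≤51, tolls 21≤35, fuel 40≤84).
F: dominated by A (time 3.4≤4.3, distance 51≤84, tolls 21≤28, fuel 40≤47).
G: not dominated (best time).
H: dominated by A (time 3.4≤8.0, distance 51≤360, tolls 21≤72, fuel 40≤64).
I: dominated by A (time 3.4≤5.0, distance 51≤103, tolls 21≤77, fuel 40≤45).
Pareto-optimal: A, B, C, D, G → 5.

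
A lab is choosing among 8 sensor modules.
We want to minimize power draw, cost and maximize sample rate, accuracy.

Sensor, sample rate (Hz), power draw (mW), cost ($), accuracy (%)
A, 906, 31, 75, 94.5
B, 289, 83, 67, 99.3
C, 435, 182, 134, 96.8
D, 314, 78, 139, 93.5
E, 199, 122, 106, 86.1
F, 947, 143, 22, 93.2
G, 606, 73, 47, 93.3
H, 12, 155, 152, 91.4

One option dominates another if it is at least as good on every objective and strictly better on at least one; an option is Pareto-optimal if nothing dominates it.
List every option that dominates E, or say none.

A, B, G

A: sample rate 906≥199, power draw 31≤122, cost 75≤106, accuracy 94.5≥86.1 — dominates E.
B: sample rate 289≥199, power draw 83≤122, cost 67≤106, accuracy 99.3≥86.1 — dominates E.
G: sample rate 606≥199, power draw 73≤122, cost 47≤106, accuracy 93.3≥86.1 — dominates E.
Others (C, D, F, H) are each worse than E on at least one objective.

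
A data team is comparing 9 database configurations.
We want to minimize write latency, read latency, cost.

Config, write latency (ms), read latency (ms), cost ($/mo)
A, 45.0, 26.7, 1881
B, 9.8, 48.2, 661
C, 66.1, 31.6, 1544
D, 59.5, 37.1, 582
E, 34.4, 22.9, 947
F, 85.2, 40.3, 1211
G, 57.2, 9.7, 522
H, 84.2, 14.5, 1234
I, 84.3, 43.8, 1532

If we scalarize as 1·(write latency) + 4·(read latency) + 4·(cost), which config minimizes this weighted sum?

A: 1·45.0 + 4·26.7 + 4·1881 = 7675.8
B: 1·9.8 + 4·48.2 + 4·661 = 2846.6
C: 1·66.1 + 4·31.6 + 4·1544 = 6368.5
D: 1·59.5 + 4·37.1 + 4·582 = 2535.9
E: 1·34.4 + 4·22.9 + 4·947 = 3914.0
F: 1·85.2 + 4·40.3 + 4·1211 = 5090.4
G: 1·57.2 + 4·9.7 + 4·522 = 2184.0
H: 1·84.2 + 4·14.5 + 4·1234 = 5078.2
I: 1·84.3 + 4·43.8 + 4·1532 = 6387.5
Lowest: G at 2184.0.

G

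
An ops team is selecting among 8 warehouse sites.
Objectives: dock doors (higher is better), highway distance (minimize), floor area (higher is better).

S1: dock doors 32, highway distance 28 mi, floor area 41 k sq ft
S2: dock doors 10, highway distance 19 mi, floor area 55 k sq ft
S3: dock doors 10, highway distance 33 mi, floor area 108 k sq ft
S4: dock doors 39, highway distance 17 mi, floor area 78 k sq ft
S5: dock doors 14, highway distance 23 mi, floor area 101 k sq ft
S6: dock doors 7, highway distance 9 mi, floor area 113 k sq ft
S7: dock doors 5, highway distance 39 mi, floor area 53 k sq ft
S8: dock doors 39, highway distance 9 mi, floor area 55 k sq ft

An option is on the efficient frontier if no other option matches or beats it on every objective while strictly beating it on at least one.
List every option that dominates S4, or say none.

S1: worse on dock doors (32 vs 39).
S2: worse on dock doors (10 vs 39).
S3: worse on dock doors (10 vs 39).
S5: worse on dock doors (14 vs 39).
S6: worse on dock doors (7 vs 39).
S7: worse on dock doors (5 vs 39).
S8: worse on floor area (55 vs 78).
No option dominates S4.

none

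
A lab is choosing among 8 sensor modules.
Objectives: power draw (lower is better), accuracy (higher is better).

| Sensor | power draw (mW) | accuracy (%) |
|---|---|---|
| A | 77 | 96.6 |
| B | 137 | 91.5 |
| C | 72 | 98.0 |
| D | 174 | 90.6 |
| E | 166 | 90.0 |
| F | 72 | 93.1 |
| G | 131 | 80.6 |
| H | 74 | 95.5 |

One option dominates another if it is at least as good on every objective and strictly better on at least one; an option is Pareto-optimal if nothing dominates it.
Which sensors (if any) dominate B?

A: power draw 77≤137, accuracy 96.6≥91.5 — dominates B.
C: power draw 72≤137, accuracy 98.0≥91.5 — dominates B.
F: power draw 72≤137, accuracy 93.1≥91.5 — dominates B.
H: power draw 74≤137, accuracy 95.5≥91.5 — dominates B.
Others (D, E, G) are each worse than B on at least one objective.

A, C, F, H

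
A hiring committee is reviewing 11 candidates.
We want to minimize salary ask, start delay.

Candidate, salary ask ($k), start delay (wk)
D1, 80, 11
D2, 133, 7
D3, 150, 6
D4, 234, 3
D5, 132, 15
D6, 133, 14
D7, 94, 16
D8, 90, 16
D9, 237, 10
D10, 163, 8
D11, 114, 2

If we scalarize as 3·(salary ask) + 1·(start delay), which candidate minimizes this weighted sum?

D1: 3·80 + 1·11 = 251
D2: 3·133 + 1·7 = 406
D3: 3·150 + 1·6 = 456
D4: 3·234 + 1·3 = 705
D5: 3·132 + 1·15 = 411
D6: 3·133 + 1·14 = 413
D7: 3·94 + 1·16 = 298
D8: 3·90 + 1·16 = 286
D9: 3·237 + 1·10 = 721
D10: 3·163 + 1·8 = 497
D11: 3·114 + 1·2 = 344
Lowest: D1 at 251.

D1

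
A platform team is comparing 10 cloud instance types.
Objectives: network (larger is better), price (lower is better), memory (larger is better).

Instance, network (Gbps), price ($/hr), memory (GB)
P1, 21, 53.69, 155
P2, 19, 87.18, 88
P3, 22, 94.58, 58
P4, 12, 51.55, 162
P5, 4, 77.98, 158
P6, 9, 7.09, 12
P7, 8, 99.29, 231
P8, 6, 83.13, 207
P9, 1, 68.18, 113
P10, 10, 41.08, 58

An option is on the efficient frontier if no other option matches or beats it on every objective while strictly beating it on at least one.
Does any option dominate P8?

No

P1: worse on memory (155 vs 207).
P2: worse on price (87.18 vs 83.13).
P3: worse on price (94.58 vs 83.13).
P4: worse on memory (162 vs 207).
P5: worse on network (4 vs 6).
P6: worse on memory (12 vs 207).
P7: worse on price (99.29 vs 83.13).
P9: worse on network (1 vs 6).
P10: worse on memory (58 vs 207).
No option is at least as good as P8 on every objective and strictly better on one.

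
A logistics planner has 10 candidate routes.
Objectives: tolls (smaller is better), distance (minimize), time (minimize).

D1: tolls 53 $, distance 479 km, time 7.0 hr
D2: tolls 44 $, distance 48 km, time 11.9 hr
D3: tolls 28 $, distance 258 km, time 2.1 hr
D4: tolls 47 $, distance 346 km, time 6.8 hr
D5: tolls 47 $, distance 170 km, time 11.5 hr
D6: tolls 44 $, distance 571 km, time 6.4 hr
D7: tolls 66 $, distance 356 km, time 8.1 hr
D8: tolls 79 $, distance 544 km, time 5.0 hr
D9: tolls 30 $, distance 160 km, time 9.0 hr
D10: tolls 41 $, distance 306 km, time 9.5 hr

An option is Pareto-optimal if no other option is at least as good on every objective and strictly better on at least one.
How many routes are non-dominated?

3

D1: dominated by D3 (tolls 28≤53, distance 258≤479, time 2.1≤7.0).
D2: not dominated (best distance).
D3: not dominated (best tolls).
D4: dominated by D3 (tolls 28≤47, distance 258≤346, time 2.1≤6.8).
D5: dominated by D9 (tolls 30≤47, distance 160≤170, time 9.0≤11.5).
D6: dominated by D3 (tolls 28≤44, distance 258≤571, time 2.1≤6.4).
D7: dominated by D3 (tolls 28≤66, distance 258≤356, time 2.1≤8.1).
D8: dominated by D3 (tolls 28≤79, distance 258≤544, time 2.1≤5.0).
D9: not dominated.
D10: dominated by D3 (tolls 28≤41, distance 258≤306, time 2.1≤9.5).
Pareto-optimal: D2, D3, D9 → 3.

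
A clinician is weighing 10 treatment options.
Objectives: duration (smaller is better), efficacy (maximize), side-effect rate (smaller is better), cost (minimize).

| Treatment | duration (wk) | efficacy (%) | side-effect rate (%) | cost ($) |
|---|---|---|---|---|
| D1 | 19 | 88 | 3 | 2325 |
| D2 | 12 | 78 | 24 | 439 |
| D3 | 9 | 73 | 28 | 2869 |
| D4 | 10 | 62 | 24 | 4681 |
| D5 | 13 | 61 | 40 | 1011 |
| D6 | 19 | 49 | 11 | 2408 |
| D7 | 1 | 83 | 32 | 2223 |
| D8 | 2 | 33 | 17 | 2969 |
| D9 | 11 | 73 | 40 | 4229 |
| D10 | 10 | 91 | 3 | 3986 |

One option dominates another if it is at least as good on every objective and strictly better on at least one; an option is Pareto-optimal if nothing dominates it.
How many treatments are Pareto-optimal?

6

D1: not dominated.
D2: not dominated (best cost).
D3: not dominated.
D4: dominated by D10 (duration 10≤10, efficacy 91≥62, side-effect rate 3≤24, cost 3986≤4681).
D5: dominated by D2 (duration 12≤13, efficacy 78≥61, side-effect rate 24≤40, cost 439≤1011).
D6: dominated by D1 (duration 19≤19, efficacy 88≥49, side-effect rate 3≤11, cost 2325≤2408).
D7: not dominated (best duration).
D8: not dominated.
D9: dominated by D3 (duration 9≤11, efficacy 73≥73, side-effect rate 28≤40, cost 2869≤4229).
D10: not dominated (best efficacy).
Pareto-optimal: D1, D2, D3, D7, D8, D10 → 6.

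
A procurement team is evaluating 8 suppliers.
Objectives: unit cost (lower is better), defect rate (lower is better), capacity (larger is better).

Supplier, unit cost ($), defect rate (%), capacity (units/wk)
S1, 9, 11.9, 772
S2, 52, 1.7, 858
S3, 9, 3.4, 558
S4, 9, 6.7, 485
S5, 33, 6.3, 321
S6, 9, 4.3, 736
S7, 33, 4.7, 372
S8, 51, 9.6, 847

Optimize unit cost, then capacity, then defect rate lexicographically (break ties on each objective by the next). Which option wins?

S1

First minimize unit cost: best is 9, kept {S1, S3, S4, S6}.
Then maximize capacity: best is 772, kept {S1}.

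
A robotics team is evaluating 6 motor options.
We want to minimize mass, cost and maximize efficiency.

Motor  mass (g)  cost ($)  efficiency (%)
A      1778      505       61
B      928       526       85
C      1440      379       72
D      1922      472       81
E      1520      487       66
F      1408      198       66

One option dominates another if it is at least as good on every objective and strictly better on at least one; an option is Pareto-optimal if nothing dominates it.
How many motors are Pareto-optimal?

A: dominated by C (mass 1440≤1778, cost 379≤505, efficiency 72≥61).
B: not dominated (best mass).
C: not dominated.
D: not dominated.
E: dominated by C (mass 1440≤1520, cost 379≤487, efficiency 72≥66).
F: not dominated (best cost).
Pareto-optimal: B, C, D, F → 4.

4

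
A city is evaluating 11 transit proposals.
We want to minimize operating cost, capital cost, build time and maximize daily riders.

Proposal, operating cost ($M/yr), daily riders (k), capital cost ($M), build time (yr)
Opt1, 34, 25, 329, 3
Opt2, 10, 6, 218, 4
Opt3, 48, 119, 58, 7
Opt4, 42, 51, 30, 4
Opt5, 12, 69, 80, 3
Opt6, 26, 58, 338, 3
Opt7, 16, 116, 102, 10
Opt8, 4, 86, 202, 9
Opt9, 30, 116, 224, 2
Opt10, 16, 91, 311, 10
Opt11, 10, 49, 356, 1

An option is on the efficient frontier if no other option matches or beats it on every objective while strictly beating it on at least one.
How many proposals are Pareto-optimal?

8

Opt1: dominated by Opt5 (operating cost 12≤34, daily riders 69≥25, capital cost 80≤329, build time 3≤3).
Opt2: not dominated.
Opt3: not dominated (best daily riders).
Opt4: not dominated (best capital cost).
Opt5: not dominated.
Opt6: dominated by Opt5 (operating cost 12≤26, daily riders 69≥58, capital cost 80≤338, build time 3≤3).
Opt7: not dominated.
Opt8: not dominated (best operating cost).
Opt9: not dominated.
Opt10: dominated by Opt7 (operating cost 16≤16, daily riders 116≥91, capital cost 102≤311, build time 10≤10).
Opt11: not dominated (best build time).
Pareto-optimal: Opt2, Opt3, Opt4, Opt5, Opt7, Opt8, Opt9, Opt11 → 8.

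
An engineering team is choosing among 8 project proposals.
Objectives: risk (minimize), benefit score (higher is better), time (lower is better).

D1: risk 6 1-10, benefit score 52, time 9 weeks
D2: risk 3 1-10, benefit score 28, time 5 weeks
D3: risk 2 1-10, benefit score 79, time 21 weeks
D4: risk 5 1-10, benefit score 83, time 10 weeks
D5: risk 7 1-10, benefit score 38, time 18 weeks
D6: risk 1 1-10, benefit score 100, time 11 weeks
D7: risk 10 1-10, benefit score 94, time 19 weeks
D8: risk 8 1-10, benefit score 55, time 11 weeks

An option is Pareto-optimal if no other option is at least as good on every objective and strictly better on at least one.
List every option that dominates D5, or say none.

D1: risk 6≤7, benefit score 52≥38, time 9≤18 — dominates D5.
D4: risk 5≤7, benefit score 83≥38, time 10≤18 — dominates D5.
D6: risk 1≤7, benefit score 100≥38, time 11≤18 — dominates D5.
Others (D2, D3, D7, D8) are each worse than D5 on at least one objective.

D1, D4, D6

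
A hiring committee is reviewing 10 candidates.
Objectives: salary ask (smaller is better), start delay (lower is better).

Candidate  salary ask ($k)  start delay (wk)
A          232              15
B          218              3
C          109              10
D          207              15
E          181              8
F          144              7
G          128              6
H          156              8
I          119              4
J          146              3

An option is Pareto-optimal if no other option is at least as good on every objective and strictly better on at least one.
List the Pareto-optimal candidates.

C, I, J

A: dominated by B (salary ask 218≤232, start delay 3≤15).
B: dominated by J (salary ask 146≤218, start delay 3≤3).
C: not dominated (best salary ask).
D: dominated by C (salary ask 109≤207, start delay 10≤15).
E: dominated by F (salary ask 144≤181, start delay 7≤8).
F: dominated by G (salary ask 128≤144, start delay 6≤7).
G: dominated by I (salary ask 119≤128, start delay 4≤6).
H: dominated by F (salary ask 144≤156, start delay 7≤8).
I: not dominated.
J: not dominated.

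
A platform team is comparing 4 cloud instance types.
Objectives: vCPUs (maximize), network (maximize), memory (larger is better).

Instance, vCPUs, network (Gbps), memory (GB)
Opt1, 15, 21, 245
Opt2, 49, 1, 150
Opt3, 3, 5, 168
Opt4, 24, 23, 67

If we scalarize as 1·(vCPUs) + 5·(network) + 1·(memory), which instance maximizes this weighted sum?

Opt1: 1·15 + 5·21 + 1·245 = 365
Opt2: 1·49 + 5·1 + 1·150 = 204
Opt3: 1·3 + 5·5 + 1·168 = 196
Opt4: 1·24 + 5·23 + 1·67 = 206
Highest: Opt1 at 365.

Opt1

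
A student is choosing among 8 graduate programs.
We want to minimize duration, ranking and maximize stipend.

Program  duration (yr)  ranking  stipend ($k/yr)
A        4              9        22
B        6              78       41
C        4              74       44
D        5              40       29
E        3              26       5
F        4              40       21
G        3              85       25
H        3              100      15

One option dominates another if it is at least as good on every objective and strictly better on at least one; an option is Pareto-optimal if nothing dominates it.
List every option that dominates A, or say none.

B: worse on duration (6 vs 4).
C: worse on ranking (74 vs 9).
D: worse on duration (5 vs 4).
E: worse on ranking (26 vs 9).
F: worse on ranking (40 vs 9).
G: worse on ranking (85 vs 9).
H: worse on ranking (100 vs 9).
No option dominates A.

none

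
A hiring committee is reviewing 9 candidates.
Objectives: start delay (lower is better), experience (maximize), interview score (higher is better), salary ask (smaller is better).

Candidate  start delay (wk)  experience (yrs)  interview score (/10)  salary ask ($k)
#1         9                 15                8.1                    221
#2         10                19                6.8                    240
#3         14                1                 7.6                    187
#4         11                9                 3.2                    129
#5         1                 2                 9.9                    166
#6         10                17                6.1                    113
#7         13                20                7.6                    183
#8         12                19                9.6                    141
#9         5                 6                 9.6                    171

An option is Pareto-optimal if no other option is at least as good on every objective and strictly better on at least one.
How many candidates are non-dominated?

#1: not dominated.
#2: not dominated.
#3: dominated by #5 (start delay 1≤14, experience 2≥1, interview score 9.9≥7.6, salary ask 166≤187).
#4: dominated by #6 (start delay 10≤11, experience 17≥9, interview score 6.1≥3.2, salary ask 113≤129).
#5: not dominated (best start delay).
#6: not dominated (best salary ask).
#7: not dominated (best experience).
#8: not dominated.
#9: not dominated.
Pareto-optimal: #1, #2, #5, #6, #7, #8, #9 → 7.

7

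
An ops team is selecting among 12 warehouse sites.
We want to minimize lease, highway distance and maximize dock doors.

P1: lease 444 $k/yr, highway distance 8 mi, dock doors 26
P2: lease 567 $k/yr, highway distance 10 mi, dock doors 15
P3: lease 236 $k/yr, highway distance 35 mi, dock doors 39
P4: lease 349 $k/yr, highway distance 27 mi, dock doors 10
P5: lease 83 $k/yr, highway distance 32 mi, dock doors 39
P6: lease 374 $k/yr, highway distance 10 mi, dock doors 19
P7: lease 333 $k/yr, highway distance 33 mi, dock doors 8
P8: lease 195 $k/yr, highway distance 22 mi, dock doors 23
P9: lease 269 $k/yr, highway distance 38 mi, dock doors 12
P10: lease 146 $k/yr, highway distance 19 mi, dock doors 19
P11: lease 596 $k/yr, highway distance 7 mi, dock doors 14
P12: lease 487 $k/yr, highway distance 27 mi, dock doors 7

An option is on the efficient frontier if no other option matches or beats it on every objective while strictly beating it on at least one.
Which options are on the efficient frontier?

P1, P5, P6, P8, P10, P11

P1: not dominated.
P2: dominated by P1 (lease 444≤567, highway distance 8≤10, dock doors 26≥15).
P3: dominated by P5 (lease 83≤236, highway distance 32≤35, dock doors 39≥39).
P4: dominated by P8 (lease 195≤349, highway distance 22≤27, dock doors 23≥10).
P5: not dominated (best lease).
P6: not dominated.
P7: dominated by P5 (lease 83≤333, highway distance 32≤33, dock doors 39≥8).
P8: not dominated.
P9: dominated by P3 (lease 236≤269, highway distance 35≤38, dock doors 39≥12).
P10: not dominated.
P11: not dominated (best highway distance).
P12: dominated by P1 (lease 444≤487, highway distance 8≤27, dock doors 26≥7).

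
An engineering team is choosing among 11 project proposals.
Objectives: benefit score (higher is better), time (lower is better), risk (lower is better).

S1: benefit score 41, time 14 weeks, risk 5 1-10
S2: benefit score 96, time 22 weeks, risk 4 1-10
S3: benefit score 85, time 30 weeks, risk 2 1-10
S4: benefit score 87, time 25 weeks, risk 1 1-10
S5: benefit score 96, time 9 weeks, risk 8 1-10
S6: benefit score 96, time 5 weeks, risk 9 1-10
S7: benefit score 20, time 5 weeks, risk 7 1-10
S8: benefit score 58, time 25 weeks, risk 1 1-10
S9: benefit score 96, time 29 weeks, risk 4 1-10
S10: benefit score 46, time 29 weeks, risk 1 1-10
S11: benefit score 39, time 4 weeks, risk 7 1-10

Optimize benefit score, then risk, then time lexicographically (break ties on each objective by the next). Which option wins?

First maximize benefit score: best is 96, kept {S2, S5, S6, S9}.
Then minimize risk: best is 4, kept {S2, S9}.
Then minimize time: best is 22, kept {S2}.

S2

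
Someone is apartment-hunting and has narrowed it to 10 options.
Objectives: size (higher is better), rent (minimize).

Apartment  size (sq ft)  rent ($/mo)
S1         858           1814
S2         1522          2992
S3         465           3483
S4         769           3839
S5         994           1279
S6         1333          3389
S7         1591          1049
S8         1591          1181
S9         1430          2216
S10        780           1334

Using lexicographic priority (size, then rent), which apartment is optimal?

First maximize size: best is 1591, kept {S7, S8}.
Then minimize rent: best is 1049, kept {S7}.

S7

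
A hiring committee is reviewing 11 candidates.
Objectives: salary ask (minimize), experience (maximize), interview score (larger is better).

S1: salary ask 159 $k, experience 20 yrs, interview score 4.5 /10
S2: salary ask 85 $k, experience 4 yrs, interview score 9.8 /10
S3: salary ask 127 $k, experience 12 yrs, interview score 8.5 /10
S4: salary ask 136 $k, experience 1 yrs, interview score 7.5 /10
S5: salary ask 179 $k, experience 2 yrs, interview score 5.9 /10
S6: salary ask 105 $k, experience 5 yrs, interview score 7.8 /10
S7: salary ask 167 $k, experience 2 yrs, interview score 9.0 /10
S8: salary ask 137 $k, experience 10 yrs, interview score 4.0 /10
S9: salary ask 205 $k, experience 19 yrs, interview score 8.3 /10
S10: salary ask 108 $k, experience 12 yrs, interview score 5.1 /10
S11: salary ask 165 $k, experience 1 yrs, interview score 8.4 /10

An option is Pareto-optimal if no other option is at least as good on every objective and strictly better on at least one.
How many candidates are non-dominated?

S1: not dominated (best experience).
S2: not dominated (best salary ask).
S3: not dominated.
S4: dominated by S2 (salary ask 85≤136, experience 4≥1, interview score 9.8≥7.5).
S5: dominated by S2 (salary ask 85≤179, experience 4≥2, interview score 9.8≥5.9).
S6: not dominated.
S7: dominated by S2 (salary ask 85≤167, experience 4≥2, interview score 9.8≥9.0).
S8: dominated by S3 (salary ask 127≤137, experience 12≥10, interview score 8.5≥4.0).
S9: not dominated.
S10: not dominated.
S11: dominated by S2 (salary ask 85≤165, experience 4≥1, interview score 9.8≥8.4).
Pareto-optimal: S1, S2, S3, S6, S9, S10 → 6.

6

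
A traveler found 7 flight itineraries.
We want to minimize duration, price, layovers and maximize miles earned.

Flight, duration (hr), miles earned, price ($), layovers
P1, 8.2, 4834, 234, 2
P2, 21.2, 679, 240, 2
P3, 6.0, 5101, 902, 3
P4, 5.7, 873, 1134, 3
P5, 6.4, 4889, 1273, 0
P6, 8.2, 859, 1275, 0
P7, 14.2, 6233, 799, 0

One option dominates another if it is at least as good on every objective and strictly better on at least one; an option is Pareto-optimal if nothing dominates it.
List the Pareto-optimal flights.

P1: not dominated (best price).
P2: dominated by P1 (duration 8.2≤21.2, miles earned 4834≥679, price 234≤240, layovers 2≤2).
P3: not dominated.
P4: not dominated (best duration).
P5: not dominated.
P6: dominated by P5 (duration 6.4≤8.2, miles earned 4889≥859, price 1273≤1275, layovers 0≤0).
P7: not dominated (best miles earned).

P1, P3, P4, P5, P7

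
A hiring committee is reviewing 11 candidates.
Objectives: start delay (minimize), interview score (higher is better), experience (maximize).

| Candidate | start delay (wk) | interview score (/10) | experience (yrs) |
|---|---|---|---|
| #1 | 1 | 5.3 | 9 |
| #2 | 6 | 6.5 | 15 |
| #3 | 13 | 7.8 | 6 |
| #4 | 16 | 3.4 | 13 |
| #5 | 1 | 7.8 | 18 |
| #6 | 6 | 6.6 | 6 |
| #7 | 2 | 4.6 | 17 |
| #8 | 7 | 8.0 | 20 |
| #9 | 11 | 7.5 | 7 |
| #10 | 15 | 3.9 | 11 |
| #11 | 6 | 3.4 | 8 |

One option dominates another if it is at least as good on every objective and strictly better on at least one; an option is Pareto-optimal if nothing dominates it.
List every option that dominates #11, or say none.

#1: start delay 1≤6, interview score 5.3≥3.4, experience 9≥8 — dominates #11.
#2: start delay 6≤6, interview score 6.5≥3.4, experience 15≥8 — dominates #11.
#5: start delay 1≤6, interview score 7.8≥3.4, experience 18≥8 — dominates #11.
#7: start delay 2≤6, interview score 4.6≥3.4, experience 17≥8 — dominates #11.
Others (#3, #4, #6, #8, #9, #10) are each worse than #11 on at least one objective.

#1, #2, #5, #7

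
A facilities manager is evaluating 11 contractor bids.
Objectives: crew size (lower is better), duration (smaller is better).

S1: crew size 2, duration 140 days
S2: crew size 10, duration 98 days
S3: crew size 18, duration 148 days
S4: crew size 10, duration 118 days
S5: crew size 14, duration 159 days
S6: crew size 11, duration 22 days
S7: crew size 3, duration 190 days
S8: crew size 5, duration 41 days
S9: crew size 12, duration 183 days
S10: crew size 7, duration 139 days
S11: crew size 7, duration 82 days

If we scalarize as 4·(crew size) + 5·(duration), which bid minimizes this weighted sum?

S6

S1: 4·2 + 5·140 = 708
S2: 4·10 + 5·98 = 530
S3: 4·18 + 5·148 = 812
S4: 4·10 + 5·118 = 630
S5: 4·14 + 5·159 = 851
S6: 4·11 + 5·22 = 154
S7: 4·3 + 5·190 = 962
S8: 4·5 + 5·41 = 225
S9: 4·12 + 5·183 = 963
S10: 4·7 + 5·139 = 723
S11: 4·7 + 5·82 = 438
Lowest: S6 at 154.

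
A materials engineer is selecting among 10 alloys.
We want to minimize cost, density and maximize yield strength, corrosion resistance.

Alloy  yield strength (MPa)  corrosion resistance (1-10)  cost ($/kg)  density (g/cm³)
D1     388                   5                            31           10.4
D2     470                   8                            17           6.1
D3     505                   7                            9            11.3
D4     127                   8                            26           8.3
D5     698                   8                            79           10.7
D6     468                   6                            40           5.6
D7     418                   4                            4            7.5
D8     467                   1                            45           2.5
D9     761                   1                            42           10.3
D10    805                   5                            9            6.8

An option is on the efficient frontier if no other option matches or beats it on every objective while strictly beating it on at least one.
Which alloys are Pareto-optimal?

D1: dominated by D2 (yield strength 470≥388, corrosion resistance 8≥5, cost 17≤31, density 6.1≤10.4).
D2: not dominated.
D3: not dominated.
D4: dominated by D2 (yield strength 470≥127, corrosion resistance 8≥8, cost 17≤26, density 6.1≤8.3).
D5: not dominated.
D6: not dominated.
D7: not dominated (best cost).
D8: not dominated (best density).
D9: dominated by D10 (yield strength 805≥761, corrosion resistance 5≥1, cost 9≤42, density 6.8≤10.3).
D10: not dominated (best yield strength).

D2, D3, D5, D6, D7, D8, D10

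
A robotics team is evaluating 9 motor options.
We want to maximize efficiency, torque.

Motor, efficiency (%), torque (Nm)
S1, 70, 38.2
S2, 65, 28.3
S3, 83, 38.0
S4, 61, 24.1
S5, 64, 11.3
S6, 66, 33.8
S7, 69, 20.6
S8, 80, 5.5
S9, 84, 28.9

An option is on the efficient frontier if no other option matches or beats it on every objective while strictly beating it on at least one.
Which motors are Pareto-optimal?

S1, S3, S9

S1: not dominated (best torque).
S2: dominated by S1 (efficiency 70≥65, torque 38.2≥28.3).
S3: not dominated.
S4: dominated by S1 (efficiency 70≥61, torque 38.2≥24.1).
S5: dominated by S1 (efficiency 70≥64, torque 38.2≥11.3).
S6: dominated by S1 (efficiency 70≥66, torque 38.2≥33.8).
S7: dominated by S1 (efficiency 70≥69, torque 38.2≥20.6).
S8: dominated by S3 (efficiency 83≥80, torque 38.0≥5.5).
S9: not dominated (best efficiency).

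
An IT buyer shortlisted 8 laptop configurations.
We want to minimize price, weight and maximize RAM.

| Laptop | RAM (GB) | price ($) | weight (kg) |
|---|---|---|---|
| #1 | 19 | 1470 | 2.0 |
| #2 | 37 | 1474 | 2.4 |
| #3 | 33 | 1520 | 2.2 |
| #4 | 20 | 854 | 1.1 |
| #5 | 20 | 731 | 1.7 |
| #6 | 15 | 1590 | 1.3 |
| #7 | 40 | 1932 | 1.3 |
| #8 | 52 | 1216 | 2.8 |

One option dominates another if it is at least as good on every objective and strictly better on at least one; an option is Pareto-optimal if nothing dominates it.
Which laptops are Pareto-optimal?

#1: dominated by #4 (RAM 20≥19, price 854≤1470, weight 1.1≤2.0).
#2: not dominated.
#3: not dominated.
#4: not dominated (best weight).
#5: not dominated (best price).
#6: dominated by #4 (RAM 20≥15, price 854≤1590, weight 1.1≤1.3).
#7: not dominated.
#8: not dominated (best RAM).

#2, #3, #4, #5, #7, #8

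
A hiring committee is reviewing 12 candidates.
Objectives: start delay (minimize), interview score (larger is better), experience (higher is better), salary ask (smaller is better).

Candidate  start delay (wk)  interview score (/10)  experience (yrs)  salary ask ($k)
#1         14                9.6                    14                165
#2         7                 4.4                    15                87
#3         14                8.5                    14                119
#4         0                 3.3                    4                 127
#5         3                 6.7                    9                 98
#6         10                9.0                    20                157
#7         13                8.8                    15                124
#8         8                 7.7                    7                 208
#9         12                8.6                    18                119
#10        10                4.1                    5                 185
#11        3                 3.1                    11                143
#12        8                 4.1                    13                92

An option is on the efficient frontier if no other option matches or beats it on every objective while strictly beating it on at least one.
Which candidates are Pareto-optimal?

#1, #2, #4, #5, #6, #7, #8, #9, #11

#1: not dominated (best interview score).
#2: not dominated (best salary ask).
#3: dominated by #9 (start delay 12≤14, interview score 8.6≥8.5, experience 18≥14, salary ask 119≤119).
#4: not dominated (best start delay).
#5: not dominated.
#6: not dominated (best experience).
#7: not dominated.
#8: not dominated.
#9: not dominated.
#10: dominated by #2 (start delay 7≤10, interview score 4.4≥4.1, experience 15≥5, salary ask 87≤185).
#11: not dominated.
#12: dominated by #2 (start delay 7≤8, interview score 4.4≥4.1, experience 15≥13, salary ask 87≤92).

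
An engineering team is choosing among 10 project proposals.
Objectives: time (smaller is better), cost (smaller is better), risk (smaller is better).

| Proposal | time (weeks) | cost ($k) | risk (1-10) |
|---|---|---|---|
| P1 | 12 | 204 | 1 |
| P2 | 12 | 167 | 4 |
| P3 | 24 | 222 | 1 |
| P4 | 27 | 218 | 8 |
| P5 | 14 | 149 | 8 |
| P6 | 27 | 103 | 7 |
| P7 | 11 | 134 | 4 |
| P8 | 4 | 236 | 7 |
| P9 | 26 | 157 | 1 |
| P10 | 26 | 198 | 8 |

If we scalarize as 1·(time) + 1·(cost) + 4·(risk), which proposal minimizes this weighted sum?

P6

P1: 1·12 + 1·204 + 4·1 = 220
P2: 1·12 + 1·167 + 4·4 = 195
P3: 1·24 + 1·222 + 4·1 = 250
P4: 1·27 + 1·218 + 4·8 = 277
P5: 1·14 + 1·149 + 4·8 = 195
P6: 1·27 + 1·103 + 4·7 = 158
P7: 1·11 + 1·134 + 4·4 = 161
P8: 1·4 + 1·236 + 4·7 = 268
P9: 1·26 + 1·157 + 4·1 = 187
P10: 1·26 + 1·198 + 4·8 = 256
Lowest: P6 at 158.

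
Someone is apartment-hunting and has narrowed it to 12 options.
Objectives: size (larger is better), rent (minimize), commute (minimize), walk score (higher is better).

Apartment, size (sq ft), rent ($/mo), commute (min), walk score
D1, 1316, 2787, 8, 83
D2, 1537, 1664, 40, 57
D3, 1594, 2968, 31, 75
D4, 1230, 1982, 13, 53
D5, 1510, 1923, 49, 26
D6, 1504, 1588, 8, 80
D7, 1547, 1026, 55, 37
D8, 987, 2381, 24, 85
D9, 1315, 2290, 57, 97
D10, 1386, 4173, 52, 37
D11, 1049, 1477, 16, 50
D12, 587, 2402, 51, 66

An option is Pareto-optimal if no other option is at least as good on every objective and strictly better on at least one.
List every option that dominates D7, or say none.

none

D1: worse on size (1316 vs 1547).
D2: worse on size (1537 vs 1547).
D3: worse on rent (2968 vs 1026).
D4: worse on size (1230 vs 1547).
D5: worse on size (1510 vs 1547).
D6: worse on size (1504 vs 1547).
D8: worse on size (987 vs 1547).
D9: worse on size (1315 vs 1547).
D10: worse on size (1386 vs 1547).
D11: worse on size (1049 vs 1547).
D12: worse on size (587 vs 1547).
No option dominates D7.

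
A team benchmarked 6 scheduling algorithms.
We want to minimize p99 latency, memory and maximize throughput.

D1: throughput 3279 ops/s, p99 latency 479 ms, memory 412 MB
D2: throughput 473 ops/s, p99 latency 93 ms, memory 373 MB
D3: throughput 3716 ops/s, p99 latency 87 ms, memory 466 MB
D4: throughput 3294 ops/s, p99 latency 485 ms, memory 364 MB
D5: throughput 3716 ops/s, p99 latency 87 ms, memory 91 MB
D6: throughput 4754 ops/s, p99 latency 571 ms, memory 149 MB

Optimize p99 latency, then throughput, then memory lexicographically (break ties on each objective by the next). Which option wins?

First minimize p99 latency: best is 87, kept {D3, D5}.
Then maximize throughput: best is 3716, kept {D3, D5}.
Then minimize memory: best is 91, kept {D5}.

D5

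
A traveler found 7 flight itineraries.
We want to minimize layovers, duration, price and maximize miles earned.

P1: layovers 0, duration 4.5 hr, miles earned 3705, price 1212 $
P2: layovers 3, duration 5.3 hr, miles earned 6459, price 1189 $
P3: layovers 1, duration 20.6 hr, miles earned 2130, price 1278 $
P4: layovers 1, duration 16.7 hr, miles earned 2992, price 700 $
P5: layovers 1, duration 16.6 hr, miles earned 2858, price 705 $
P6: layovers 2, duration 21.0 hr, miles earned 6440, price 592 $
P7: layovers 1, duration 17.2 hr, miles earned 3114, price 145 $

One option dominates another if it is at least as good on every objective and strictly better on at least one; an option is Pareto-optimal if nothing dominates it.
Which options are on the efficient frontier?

P1: not dominated (best layovers).
P2: not dominated (best miles earned).
P3: dominated by P1 (layovers 0≤1, duration 4.5≤20.6, miles earned 3705≥2130, price 1212≤1278).
P4: not dominated.
P5: not dominated.
P6: not dominated.
P7: not dominated (best price).

P1, P2, P4, P5, P6, P7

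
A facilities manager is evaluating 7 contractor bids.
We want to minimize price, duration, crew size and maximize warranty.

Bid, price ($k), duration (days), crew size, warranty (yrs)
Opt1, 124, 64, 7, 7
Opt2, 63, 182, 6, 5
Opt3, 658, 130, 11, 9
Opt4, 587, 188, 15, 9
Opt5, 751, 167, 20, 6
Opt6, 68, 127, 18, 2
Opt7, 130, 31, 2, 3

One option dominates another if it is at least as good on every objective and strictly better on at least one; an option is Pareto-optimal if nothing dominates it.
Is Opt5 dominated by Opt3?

Yes

Opt3 vs Opt5: price 658≤751, duration 130≤167, crew size 11≤20, warranty 9≥6 — Opt3 is at least as good on every objective with at least one strict improvement.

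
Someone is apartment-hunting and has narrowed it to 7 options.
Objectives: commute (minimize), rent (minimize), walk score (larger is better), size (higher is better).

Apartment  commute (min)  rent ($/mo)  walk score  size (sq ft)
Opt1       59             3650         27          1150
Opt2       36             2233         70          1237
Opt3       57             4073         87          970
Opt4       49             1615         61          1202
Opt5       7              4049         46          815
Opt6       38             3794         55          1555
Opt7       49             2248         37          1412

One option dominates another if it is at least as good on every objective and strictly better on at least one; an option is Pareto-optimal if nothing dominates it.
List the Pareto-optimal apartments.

Opt2, Opt3, Opt4, Opt5, Opt6, Opt7

Opt1: dominated by Opt2 (commute 36≤59, rent 2233≤3650, walk score 70≥27, size 1237≥1150).
Opt2: not dominated.
Opt3: not dominated (best walk score).
Opt4: not dominated (best rent).
Opt5: not dominated (best commute).
Opt6: not dominated (best size).
Opt7: not dominated.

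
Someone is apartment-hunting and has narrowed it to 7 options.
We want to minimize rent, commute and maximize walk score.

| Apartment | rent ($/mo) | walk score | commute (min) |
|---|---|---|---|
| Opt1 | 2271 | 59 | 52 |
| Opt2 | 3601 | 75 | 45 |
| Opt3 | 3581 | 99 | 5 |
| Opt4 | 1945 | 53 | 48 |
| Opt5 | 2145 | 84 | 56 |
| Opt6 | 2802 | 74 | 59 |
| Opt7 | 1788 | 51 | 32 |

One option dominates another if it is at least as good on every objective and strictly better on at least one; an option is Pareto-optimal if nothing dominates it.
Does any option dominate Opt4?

No

Opt1: worse on rent (2271 vs 1945).
Opt2: worse on rent (3601 vs 1945).
Opt3: worse on rent (3581 vs 1945).
Opt5: worse on rent (2145 vs 1945).
Opt6: worse on rent (2802 vs 1945).
Opt7: worse on walk score (51 vs 53).
No option is at least as good as Opt4 on every objective and strictly better on one.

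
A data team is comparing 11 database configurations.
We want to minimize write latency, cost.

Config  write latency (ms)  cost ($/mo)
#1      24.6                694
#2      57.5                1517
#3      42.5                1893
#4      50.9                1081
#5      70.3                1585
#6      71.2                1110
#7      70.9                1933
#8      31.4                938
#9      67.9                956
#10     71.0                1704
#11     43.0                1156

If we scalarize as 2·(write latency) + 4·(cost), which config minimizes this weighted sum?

#1

#1: 2·24.6 + 4·694 = 2825.2
#2: 2·57.5 + 4·1517 = 6183.0
#3: 2·42.5 + 4·1893 = 7657.0
#4: 2·50.9 + 4·1081 = 4425.8
#5: 2·70.3 + 4·1585 = 6480.6
#6: 2·71.2 + 4·1110 = 4582.4
#7: 2·70.9 + 4·1933 = 7873.8
#8: 2·31.4 + 4·938 = 3814.8
#9: 2·67.9 + 4·956 = 3959.8
#10: 2·71.0 + 4·1704 = 6958.0
#11: 2·43.0 + 4·1156 = 4710.0
Lowest: #1 at 2825.2.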